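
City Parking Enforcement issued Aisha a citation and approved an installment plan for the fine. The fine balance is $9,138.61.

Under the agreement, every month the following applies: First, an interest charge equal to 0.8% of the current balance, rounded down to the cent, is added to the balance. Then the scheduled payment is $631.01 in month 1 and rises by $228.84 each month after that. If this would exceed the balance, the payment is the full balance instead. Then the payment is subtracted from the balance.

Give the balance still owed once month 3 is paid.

Month 1: opening $9,138.61; interest $73.10 → $9,211.71; payment $631.01; balance $8,580.70
Month 2: opening $8,580.70; interest $68.64 → $8,649.34; payment $859.85; balance $7,789.49
Month 3: opening $7,789.49; interest $62.31 → $7,851.80; payment $1,088.69; balance $6,763.11

$6,763.11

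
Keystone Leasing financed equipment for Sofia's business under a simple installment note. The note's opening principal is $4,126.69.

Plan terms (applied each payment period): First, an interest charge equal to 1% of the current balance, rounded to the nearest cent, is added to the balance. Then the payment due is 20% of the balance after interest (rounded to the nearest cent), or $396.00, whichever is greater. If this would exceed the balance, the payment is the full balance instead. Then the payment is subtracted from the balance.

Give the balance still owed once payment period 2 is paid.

Payment period 1: $4,126.69 +$41.27 interest = $4,167.96; pay $833.59 → $3,334.37
Payment period 2: $3,334.37 +$33.34 interest = $3,367.71; pay $673.54 → $2,694.17

$2,694.17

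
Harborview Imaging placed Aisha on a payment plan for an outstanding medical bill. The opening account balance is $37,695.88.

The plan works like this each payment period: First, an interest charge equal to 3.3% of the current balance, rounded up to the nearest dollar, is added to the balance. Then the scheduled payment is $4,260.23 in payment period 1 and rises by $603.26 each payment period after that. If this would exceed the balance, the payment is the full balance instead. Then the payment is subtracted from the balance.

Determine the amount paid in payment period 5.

$6,673.27

# | Opening | Interest | Payment | End bal
1 | $37,695.88 | $1,244.00 | $4,260.23 | $34,679.65
2 | $34,679.65 | $1,145.00 | $4,863.49 | $30,961.16
3 | $30,961.16 | $1,022.00 | $5,466.75 | $26,516.41
4 | $26,516.41 | $876.00 | $6,070.01 | $21,322.40
5 | $21,322.40 | $704.00 | $6,673.27 | $15,353.13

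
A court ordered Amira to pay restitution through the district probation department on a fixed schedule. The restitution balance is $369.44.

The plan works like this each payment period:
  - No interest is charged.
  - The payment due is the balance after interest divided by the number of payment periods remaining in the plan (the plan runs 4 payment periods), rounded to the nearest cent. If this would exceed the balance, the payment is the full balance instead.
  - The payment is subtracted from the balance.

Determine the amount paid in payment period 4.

# | Opening | Payment | End bal
1 | $369.44 | $92.36 | $277.08
2 | $277.08 | $92.36 | $184.72
3 | $184.72 | $92.36 | $92.36
4 | $92.36 | $92.36 | $0.00

$92.36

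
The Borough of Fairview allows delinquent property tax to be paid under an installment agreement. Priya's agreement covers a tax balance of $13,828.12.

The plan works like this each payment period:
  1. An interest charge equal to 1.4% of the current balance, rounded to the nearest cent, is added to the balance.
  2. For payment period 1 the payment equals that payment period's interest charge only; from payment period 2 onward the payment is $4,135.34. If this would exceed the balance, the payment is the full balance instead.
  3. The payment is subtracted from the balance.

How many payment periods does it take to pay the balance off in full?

5

Payment period 1: $13,828.12 +$193.59 interest = $14,021.71; pay $193.59 → $13,828.12
Payment period 2: $13,828.12 +$193.59 interest = $14,021.71; pay $4,135.34 → $9,886.37
Payment period 3: $9,886.37 +$138.41 interest = $10,024.78; pay $4,135.34 → $5,889.44
Payment period 4: $5,889.44 +$82.45 interest = $5,971.89; pay $4,135.34 → $1,836.55
Payment period 5: $1,836.55 +$25.71 interest = $1,862.26; pay $1,862.26 → $0.00
Balance reaches $0.00 in payment period 5.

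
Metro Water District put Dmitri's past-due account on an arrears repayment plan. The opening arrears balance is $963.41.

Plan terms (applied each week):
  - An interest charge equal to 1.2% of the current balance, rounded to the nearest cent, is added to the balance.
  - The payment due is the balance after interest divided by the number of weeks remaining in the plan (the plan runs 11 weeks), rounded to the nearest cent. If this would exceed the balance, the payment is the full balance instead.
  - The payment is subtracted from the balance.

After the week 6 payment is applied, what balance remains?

Week 1: opening $963.41; interest $11.56 → $974.97; payment $88.63; balance $886.34
Week 2: opening $886.34; interest $10.64 → $896.98; payment $89.70; balance $807.28
Week 3: opening $807.28; interest $9.69 → $816.97; payment $90.77; balance $726.20
Week 4: opening $726.20; interest $8.71 → $734.91; payment $91.86; balance $643.05
Week 5: opening $643.05; interest $7.72 → $650.77; payment $92.97; balance $557.80
Week 6: opening $557.80; interest $6.69 → $564.49; payment $94.08; balance $470.41

$470.41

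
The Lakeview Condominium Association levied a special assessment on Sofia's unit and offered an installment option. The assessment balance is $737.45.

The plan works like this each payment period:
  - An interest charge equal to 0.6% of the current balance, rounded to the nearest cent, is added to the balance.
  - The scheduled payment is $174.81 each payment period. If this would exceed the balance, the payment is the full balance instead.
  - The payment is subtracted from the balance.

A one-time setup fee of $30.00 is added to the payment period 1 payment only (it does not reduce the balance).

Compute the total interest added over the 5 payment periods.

# | Opening | Interest | Payment | Fee | End bal
1 | $737.45 | $4.42 | $174.81 | $30.00 | $567.06
2 | $567.06 | $3.40 | $174.81 | — | $395.65
3 | $395.65 | $2.37 | $174.81 | — | $223.21
4 | $223.21 | $1.34 | $174.81 | — | $49.74
5 | $49.74 | $0.30 | $50.04 | — | $0.00
Total interest: $4.42 + $3.40 + $2.37 + $1.34 + $0.30 = $11.83

$11.83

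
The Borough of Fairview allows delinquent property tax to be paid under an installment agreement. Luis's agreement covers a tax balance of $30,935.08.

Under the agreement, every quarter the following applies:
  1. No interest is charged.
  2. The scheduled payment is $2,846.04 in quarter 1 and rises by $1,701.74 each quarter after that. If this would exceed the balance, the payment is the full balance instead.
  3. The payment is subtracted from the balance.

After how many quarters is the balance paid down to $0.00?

# | Opening | Payment | End bal
1 | $30,935.08 | $2,846.04 | $28,089.04
2 | $28,089.04 | $4,547.78 | $23,541.26
3 | $23,541.26 | $6,249.52 | $17,291.74
4 | $17,291.74 | $7,951.26 | $9,340.48
5 | $9,340.48 | $9,340.48 | $0.00
Balance reaches $0.00 in quarter 5.

5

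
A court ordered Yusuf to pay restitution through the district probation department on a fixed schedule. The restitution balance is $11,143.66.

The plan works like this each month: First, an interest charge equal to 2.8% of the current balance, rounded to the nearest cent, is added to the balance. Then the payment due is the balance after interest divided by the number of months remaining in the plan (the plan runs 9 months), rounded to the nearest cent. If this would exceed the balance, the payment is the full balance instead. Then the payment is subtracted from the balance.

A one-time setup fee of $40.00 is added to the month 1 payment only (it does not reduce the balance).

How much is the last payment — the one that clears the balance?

# | Opening | Interest | Payment | Fee | End bal
1 | $11,143.66 | $312.02 | $1,272.85 | $40.00 | $10,182.83
2 | $10,182.83 | $285.12 | $1,308.49 | — | $9,159.46
3 | $9,159.46 | $256.46 | $1,345.13 | — | $8,070.79
4 | $8,070.79 | $225.98 | $1,382.80 | — | $6,913.97
5 | $6,913.97 | $193.59 | $1,421.51 | — | $5,686.05
6 | $5,686.05 | $159.21 | $1,461.32 | — | $4,383.94
7 | $4,383.94 | $122.75 | $1,502.23 | — | $3,004.46
8 | $3,004.46 | $84.12 | $1,544.29 | — | $1,544.29
9 | $1,544.29 | $43.24 | $1,587.53 | — | $0.00

$1,587.53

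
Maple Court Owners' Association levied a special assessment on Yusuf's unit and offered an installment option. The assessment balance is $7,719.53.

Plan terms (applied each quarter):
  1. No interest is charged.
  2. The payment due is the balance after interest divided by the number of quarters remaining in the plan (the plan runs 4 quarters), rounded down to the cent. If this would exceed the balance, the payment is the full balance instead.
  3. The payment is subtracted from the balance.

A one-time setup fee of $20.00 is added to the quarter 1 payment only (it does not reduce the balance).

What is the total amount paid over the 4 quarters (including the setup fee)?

Quarter 1: $7,719.53 − $1,929.88 (+ $20.00 fee) → $5,789.65
Quarter 2: $5,789.65 − $1,929.88 → $3,859.77
Quarter 3: $3,859.77 − $1,929.88 → $1,929.89
Quarter 4: $1,929.89 − $1,929.89 → $0.00
Total paid: $7,739.53

$7,739.53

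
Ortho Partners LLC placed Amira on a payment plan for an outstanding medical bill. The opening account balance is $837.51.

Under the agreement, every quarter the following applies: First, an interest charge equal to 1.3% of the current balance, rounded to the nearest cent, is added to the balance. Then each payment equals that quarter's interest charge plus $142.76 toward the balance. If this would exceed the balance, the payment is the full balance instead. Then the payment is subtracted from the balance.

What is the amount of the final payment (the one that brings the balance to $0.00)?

$125.32

Quarter 1: $837.51 +$10.89 interest = $848.40; pay $153.65 → $694.75
Quarter 2: $694.75 +$9.03 interest = $703.78; pay $151.79 → $551.99
Quarter 3: $551.99 +$7.18 interest = $559.17; pay $149.94 → $409.23
Quarter 4: $409.23 +$5.32 interest = $414.55; pay $148.08 → $266.47
Quarter 5: $266.47 +$3.46 interest = $269.93; pay $146.22 → $123.71
Quarter 6: $123.71 +$1.61 interest = $125.32; pay $125.32 → $0.00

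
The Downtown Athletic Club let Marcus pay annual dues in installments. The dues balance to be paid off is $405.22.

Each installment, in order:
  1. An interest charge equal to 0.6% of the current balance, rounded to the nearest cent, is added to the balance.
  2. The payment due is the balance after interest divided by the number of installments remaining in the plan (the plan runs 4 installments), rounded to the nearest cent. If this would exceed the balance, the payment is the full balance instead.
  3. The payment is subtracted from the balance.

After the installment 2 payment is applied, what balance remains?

$205.05

Installment 1: opening $405.22; interest $2.43 → $407.65; payment $101.91; balance $305.74
Installment 2: opening $305.74; interest $1.83 → $307.57; payment $102.52; balance $205.05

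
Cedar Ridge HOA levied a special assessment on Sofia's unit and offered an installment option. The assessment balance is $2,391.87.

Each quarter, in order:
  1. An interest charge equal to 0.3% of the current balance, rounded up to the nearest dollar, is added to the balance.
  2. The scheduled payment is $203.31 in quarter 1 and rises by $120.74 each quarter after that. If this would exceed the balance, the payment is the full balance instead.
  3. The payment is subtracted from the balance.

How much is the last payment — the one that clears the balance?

$197.92

Quarter 1: opening $2,391.87; interest $8.00 → $2,399.87; payment $203.31; balance $2,196.56
Quarter 2: opening $2,196.56; interest $7.00 → $2,203.56; payment $324.05; balance $1,879.51
Quarter 3: opening $1,879.51; interest $6.00 → $1,885.51; payment $444.79; balance $1,440.72
Quarter 4: opening $1,440.72; interest $5.00 → $1,445.72; payment $565.53; balance $880.19
Quarter 5: opening $880.19; interest $3.00 → $883.19; payment $686.27; balance $196.92
Quarter 6: opening $196.92; interest $1.00 → $197.92; payment $197.92; balance $0.00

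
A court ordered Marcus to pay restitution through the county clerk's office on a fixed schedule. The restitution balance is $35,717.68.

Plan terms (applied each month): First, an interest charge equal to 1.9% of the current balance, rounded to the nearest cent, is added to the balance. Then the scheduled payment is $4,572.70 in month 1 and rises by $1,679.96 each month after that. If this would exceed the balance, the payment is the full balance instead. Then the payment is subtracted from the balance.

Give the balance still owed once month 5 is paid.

# | Opening | Interest | Payment | End bal
1 | $35,717.68 | $678.64 | $4,572.70 | $31,823.62
2 | $31,823.62 | $604.65 | $6,252.66 | $26,175.61
3 | $26,175.61 | $497.34 | $7,932.62 | $18,740.33
4 | $18,740.33 | $356.07 | $9,612.58 | $9,483.82
5 | $9,483.82 | $180.19 | $9,664.01 | $0.00

$0.00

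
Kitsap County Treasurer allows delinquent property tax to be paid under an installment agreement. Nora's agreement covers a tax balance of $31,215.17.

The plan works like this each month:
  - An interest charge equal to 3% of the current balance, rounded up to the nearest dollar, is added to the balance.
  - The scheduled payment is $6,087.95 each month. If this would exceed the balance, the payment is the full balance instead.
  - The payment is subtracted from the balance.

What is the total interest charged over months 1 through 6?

Month 1: $31,215.17 +$937.00 interest = $32,152.17; pay $6,087.95 → $26,064.22
Month 2: $26,064.22 +$782.00 interest = $26,846.22; pay $6,087.95 → $20,758.27
Month 3: $20,758.27 +$623.00 interest = $21,381.27; pay $6,087.95 → $15,293.32
Month 4: $15,293.32 +$459.00 interest = $15,752.32; pay $6,087.95 → $9,664.37
Month 5: $9,664.37 +$290.00 interest = $9,954.37; pay $6,087.95 → $3,866.42
Month 6: $3,866.42 +$116.00 interest = $3,982.42; pay $3,982.42 → $0.00
Total interest: $937.00 + $782.00 + $623.00 + $459.00 + $290.00 + $116.00 = $3,207.00

$3,207.00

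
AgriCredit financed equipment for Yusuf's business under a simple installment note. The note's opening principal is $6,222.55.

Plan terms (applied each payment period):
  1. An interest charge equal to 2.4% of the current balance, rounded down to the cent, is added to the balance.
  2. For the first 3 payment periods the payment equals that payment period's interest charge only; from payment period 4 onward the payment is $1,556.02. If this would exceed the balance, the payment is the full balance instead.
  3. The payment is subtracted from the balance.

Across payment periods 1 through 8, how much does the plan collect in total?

Payment period 1: opening $6,222.55; interest $149.34 → $6,371.89; payment $149.34; balance $6,222.55
Payment period 2: opening $6,222.55; interest $149.34 → $6,371.89; payment $149.34; balance $6,222.55
Payment period 3: opening $6,222.55; interest $149.34 → $6,371.89; payment $149.34; balance $6,222.55
Payment period 4: opening $6,222.55; interest $149.34 → $6,371.89; payment $1,556.02; balance $4,815.87
Payment period 5: opening $4,815.87; interest $115.58 → $4,931.45; payment $1,556.02; balance $3,375.43
Payment period 6: opening $3,375.43; interest $81.01 → $3,456.44; payment $1,556.02; balance $1,900.42
Payment period 7: opening $1,900.42; interest $45.61 → $1,946.03; payment $1,556.02; balance $390.01
Payment period 8: opening $390.01; interest $9.36 → $399.37; payment $399.37; balance $0.00
Total paid: $7,071.47

$7,071.47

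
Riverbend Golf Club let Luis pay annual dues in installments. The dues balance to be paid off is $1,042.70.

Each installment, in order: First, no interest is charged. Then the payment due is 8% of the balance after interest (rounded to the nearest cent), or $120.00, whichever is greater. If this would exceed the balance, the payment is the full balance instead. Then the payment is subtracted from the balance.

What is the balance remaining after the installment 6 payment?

Installment 1: $1,042.70 − $120.00 → $922.70
Installment 2: $922.70 − $120.00 → $802.70
Installment 3: $802.70 − $120.00 → $682.70
Installment 4: $682.70 − $120.00 → $562.70
Installment 5: $562.70 − $120.00 → $442.70
Installment 6: $442.70 − $120.00 → $322.70

$322.70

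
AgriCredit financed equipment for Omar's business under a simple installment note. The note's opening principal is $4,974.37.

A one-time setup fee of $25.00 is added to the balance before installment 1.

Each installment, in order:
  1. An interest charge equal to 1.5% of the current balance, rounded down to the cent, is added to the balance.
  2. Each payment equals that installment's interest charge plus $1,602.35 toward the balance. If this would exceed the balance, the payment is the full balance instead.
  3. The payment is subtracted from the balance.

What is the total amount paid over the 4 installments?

Installment 1: opening $4,999.37; interest $74.99 → $5,074.36; payment $1,677.34; balance $3,397.02
Installment 2: opening $3,397.02; interest $50.95 → $3,447.97; payment $1,653.30; balance $1,794.67
Installment 3: opening $1,794.67; interest $26.92 → $1,821.59; payment $1,629.27; balance $192.32
Installment 4: opening $192.32; interest $2.88 → $195.20; payment $195.20; balance $0.00
Total paid: $5,155.11

$5,155.11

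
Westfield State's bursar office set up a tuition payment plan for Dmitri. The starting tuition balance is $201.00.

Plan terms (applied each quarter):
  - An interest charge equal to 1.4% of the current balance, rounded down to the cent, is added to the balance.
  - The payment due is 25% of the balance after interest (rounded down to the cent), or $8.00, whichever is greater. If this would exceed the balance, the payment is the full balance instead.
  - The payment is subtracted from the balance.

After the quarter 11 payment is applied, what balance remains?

$0.00

Quarter 1: opening $201.00; interest $2.81 → $203.81; payment $50.95; balance $152.86
Quarter 2: opening $152.86; interest $2.14 → $155.00; payment $38.75; balance $116.25
Quarter 3: opening $116.25; interest $1.62 → $117.87; payment $29.46; balance $88.41
Quarter 4: opening $88.41; interest $1.23 → $89.64; payment $22.41; balance $67.23
Quarter 5: opening $67.23; interest $0.94 → $68.17; payment $17.04; balance $51.13
Quarter 6: opening $51.13; interest $0.71 → $51.84; payment $12.96; balance $38.88
Quarter 7: opening $38.88; interest $0.54 → $39.42; payment $9.85; balance $29.57
Quarter 8: opening $29.57; interest $0.41 → $29.98; payment $8.00; balance $21.98
Quarter 9: opening $21.98; interest $0.30 → $22.28; payment $8.00; balance $14.28
Quarter 10: opening $14.28; interest $0.19 → $14.47; payment $8.00; balance $6.47
Quarter 11: opening $6.47; interest $0.09 → $6.56; payment $6.56; balance $0.00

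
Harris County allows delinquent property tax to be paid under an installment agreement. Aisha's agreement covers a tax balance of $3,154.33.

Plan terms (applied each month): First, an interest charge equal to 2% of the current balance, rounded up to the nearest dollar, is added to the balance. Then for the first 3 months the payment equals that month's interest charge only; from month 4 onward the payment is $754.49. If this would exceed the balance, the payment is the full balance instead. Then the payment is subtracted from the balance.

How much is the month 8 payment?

Month 1: $3,154.33 +$64.00 interest = $3,218.33; pay $64.00 → $3,154.33
Month 2: $3,154.33 +$64.00 interest = $3,218.33; pay $64.00 → $3,154.33
Month 3: $3,154.33 +$64.00 interest = $3,218.33; pay $64.00 → $3,154.33
Month 4: $3,154.33 +$64.00 interest = $3,218.33; pay $754.49 → $2,463.84
Month 5: $2,463.84 +$50.00 interest = $2,513.84; pay $754.49 → $1,759.35
Month 6: $1,759.35 +$36.00 interest = $1,795.35; pay $754.49 → $1,040.86
Month 7: $1,040.86 +$21.00 interest = $1,061.86; pay $754.49 → $307.37
Month 8: $307.37 +$7.00 interest = $314.37; pay $314.37 → $0.00

$314.37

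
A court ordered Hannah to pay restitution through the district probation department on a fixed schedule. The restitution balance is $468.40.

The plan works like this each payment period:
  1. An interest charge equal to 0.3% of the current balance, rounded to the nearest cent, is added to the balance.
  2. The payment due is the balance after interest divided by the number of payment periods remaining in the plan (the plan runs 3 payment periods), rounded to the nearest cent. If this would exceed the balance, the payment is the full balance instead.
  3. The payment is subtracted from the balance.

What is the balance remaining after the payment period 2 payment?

Payment period 1: $468.40 +$1.41 interest = $469.81; pay $156.60 → $313.21
Payment period 2: $313.21 +$0.94 interest = $314.15; pay $157.08 → $157.07

$157.07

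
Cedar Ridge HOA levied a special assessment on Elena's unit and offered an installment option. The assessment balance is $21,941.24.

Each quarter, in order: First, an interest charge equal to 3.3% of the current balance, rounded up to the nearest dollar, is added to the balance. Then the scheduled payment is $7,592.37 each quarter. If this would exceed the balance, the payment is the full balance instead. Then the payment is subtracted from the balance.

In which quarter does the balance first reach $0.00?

4

Quarter 1: opening $21,941.24; interest $725.00 → $22,666.24; payment $7,592.37; balance $15,073.87
Quarter 2: opening $15,073.87; interest $498.00 → $15,571.87; payment $7,592.37; balance $7,979.50
Quarter 3: opening $7,979.50; interest $264.00 → $8,243.50; payment $7,592.37; balance $651.13
Quarter 4: opening $651.13; interest $22.00 → $673.13; payment $673.13; balance $0.00
Balance reaches $0.00 in quarter 4.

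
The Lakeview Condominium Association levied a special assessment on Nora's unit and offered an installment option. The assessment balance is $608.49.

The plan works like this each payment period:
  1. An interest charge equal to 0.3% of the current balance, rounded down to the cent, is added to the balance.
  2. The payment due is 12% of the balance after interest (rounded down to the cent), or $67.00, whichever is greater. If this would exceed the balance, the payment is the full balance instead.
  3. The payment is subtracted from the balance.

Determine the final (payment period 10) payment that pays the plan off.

$8.43

Payment period 1: opening $608.49; interest $1.82 → $610.31; payment $73.23; balance $537.08
Payment period 2: opening $537.08; interest $1.61 → $538.69; payment $67.00; balance $471.69
Payment period 3: opening $471.69; interest $1.41 → $473.10; payment $67.00; balance $406.10
Payment period 4: opening $406.10; interest $1.21 → $407.31; payment $67.00; balance $340.31
Payment period 5: opening $340.31; interest $1.02 → $341.33; payment $67.00; balance $274.33
Payment period 6: opening $274.33; interest $0.82 → $275.15; payment $67.00; balance $208.15
Payment period 7: opening $208.15; interest $0.62 → $208.77; payment $67.00; balance $141.77
Payment period 8: opening $141.77; interest $0.42 → $142.19; payment $67.00; balance $75.19
Payment period 9: opening $75.19; interest $0.22 → $75.41; payment $67.00; balance $8.41
Payment period 10: opening $8.41; interest $0.02 → $8.43; payment $8.43; balance $0.00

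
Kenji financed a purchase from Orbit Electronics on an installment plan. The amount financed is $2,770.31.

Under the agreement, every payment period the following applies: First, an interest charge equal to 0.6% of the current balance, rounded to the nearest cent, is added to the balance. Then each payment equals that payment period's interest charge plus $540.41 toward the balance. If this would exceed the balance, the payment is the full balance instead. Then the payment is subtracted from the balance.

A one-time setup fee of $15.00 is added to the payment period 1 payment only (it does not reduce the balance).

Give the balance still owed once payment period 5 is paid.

Payment period 1: $2,770.31 +$16.62 interest = $2,786.93; pay $557.03 (+ $15.00 fee) → $2,229.90
Payment period 2: $2,229.90 +$13.38 interest = $2,243.28; pay $553.79 → $1,689.49
Payment period 3: $1,689.49 +$10.14 interest = $1,699.63; pay $550.55 → $1,149.08
Payment period 4: $1,149.08 +$6.89 interest = $1,155.97; pay $547.30 → $608.67
Payment period 5: $608.67 +$3.65 interest = $612.32; pay $544.06 → $68.26

$68.26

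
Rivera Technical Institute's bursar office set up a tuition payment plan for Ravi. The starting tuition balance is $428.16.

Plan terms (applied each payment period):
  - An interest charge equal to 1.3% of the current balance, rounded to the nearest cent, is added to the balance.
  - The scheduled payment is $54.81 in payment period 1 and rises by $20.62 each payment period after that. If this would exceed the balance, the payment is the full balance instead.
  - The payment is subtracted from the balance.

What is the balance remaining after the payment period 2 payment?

Payment period 1: $428.16 +$5.57 interest = $433.73; pay $54.81 → $378.92
Payment period 2: $378.92 +$4.93 interest = $383.85; pay $75.43 → $308.42

$308.42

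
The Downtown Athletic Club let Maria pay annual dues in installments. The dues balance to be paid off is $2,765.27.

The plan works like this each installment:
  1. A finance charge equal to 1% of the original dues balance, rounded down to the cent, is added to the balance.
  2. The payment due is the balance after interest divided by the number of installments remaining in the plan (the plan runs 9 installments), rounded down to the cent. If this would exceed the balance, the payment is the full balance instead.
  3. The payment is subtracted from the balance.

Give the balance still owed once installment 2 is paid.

Installment 1: opening $2,765.27; interest $27.65 → $2,792.92; payment $310.32; balance $2,482.60
Installment 2: opening $2,482.60; interest $27.65 → $2,510.25; payment $313.78; balance $2,196.47

$2,196.47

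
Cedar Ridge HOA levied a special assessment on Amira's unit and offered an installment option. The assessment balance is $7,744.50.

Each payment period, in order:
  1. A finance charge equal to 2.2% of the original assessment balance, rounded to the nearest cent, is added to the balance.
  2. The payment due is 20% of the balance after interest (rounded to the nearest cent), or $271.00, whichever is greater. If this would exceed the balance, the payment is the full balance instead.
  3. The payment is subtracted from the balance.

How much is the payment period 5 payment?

Payment period 1: $7,744.50 +$170.38 interest = $7,914.88; pay $1,582.98 → $6,331.90
Payment period 2: $6,331.90 +$170.38 interest = $6,502.28; pay $1,300.46 → $5,201.82
Payment period 3: $5,201.82 +$170.38 interest = $5,372.20; pay $1,074.44 → $4,297.76
Payment period 4: $4,297.76 +$170.38 interest = $4,468.14; pay $893.63 → $3,574.51
Payment period 5: $3,574.51 +$170.38 interest = $3,744.89; pay $748.98 → $2,995.91

$748.98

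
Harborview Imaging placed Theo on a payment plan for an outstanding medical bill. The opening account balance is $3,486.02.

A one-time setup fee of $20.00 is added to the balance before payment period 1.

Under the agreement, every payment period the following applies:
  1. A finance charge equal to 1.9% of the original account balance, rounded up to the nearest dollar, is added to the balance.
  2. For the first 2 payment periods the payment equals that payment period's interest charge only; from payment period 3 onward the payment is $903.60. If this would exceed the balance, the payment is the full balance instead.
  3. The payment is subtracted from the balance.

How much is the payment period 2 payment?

# | Opening | Interest | Payment | End bal
1 | $3,506.02 | $67.00 | $67.00 | $3,506.02
2 | $3,506.02 | $67.00 | $67.00 | $3,506.02

$67.00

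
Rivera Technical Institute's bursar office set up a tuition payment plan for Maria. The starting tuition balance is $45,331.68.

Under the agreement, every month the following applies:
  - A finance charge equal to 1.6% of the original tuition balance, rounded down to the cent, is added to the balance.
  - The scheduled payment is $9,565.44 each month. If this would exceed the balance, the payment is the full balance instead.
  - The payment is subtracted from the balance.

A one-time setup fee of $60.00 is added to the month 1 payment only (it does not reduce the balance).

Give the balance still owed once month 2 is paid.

Month 1: $45,331.68 +$725.30 interest = $46,056.98; pay $9,565.44 (+ $60.00 fee) → $36,491.54
Month 2: $36,491.54 +$725.30 interest = $37,216.84; pay $9,565.44 → $27,651.40

$27,651.40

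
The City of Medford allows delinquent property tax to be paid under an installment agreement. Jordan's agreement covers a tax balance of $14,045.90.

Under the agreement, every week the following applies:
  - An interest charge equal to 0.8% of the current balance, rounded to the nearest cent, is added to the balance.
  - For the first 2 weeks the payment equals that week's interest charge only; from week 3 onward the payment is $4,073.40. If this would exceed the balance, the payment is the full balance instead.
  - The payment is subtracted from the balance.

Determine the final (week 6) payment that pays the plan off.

Week 1: opening $14,045.90; interest $112.37 → $14,158.27; payment $112.37; balance $14,045.90
Week 2: opening $14,045.90; interest $112.37 → $14,158.27; payment $112.37; balance $14,045.90
Week 3: opening $14,045.90; interest $112.37 → $14,158.27; payment $4,073.40; balance $10,084.87
Week 4: opening $10,084.87; interest $80.68 → $10,165.55; payment $4,073.40; balance $6,092.15
Week 5: opening $6,092.15; interest $48.74 → $6,140.89; payment $4,073.40; balance $2,067.49
Week 6: opening $2,067.49; interest $16.54 → $2,084.03; payment $2,084.03; balance $0.00

$2,084.03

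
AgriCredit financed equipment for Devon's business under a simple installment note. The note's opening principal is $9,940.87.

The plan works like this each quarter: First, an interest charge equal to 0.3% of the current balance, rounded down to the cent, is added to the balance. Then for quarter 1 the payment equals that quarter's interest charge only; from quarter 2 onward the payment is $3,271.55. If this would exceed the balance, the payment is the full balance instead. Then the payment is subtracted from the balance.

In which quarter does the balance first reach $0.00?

Quarter 1: $9,940.87 +$29.82 interest = $9,970.69; pay $29.82 → $9,940.87
Quarter 2: $9,940.87 +$29.82 interest = $9,970.69; pay $3,271.55 → $6,699.14
Quarter 3: $6,699.14 +$20.09 interest = $6,719.23; pay $3,271.55 → $3,447.68
Quarter 4: $3,447.68 +$10.34 interest = $3,458.02; pay $3,271.55 → $186.47
Quarter 5: $186.47 +$0.55 interest = $187.02; pay $187.02 → $0.00
Balance reaches $0.00 in quarter 5.

5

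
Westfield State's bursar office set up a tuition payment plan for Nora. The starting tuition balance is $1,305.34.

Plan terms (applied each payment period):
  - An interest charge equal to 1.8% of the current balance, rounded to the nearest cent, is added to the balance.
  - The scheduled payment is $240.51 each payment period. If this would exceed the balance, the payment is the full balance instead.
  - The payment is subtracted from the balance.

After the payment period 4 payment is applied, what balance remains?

Payment period 1: opening $1,305.34; interest $23.50 → $1,328.84; payment $240.51; balance $1,088.33
Payment period 2: opening $1,088.33; interest $19.59 → $1,107.92; payment $240.51; balance $867.41
Payment period 3: opening $867.41; interest $15.61 → $883.02; payment $240.51; balance $642.51
Payment period 4: opening $642.51; interest $11.57 → $654.08; payment $240.51; balance $413.57

$413.57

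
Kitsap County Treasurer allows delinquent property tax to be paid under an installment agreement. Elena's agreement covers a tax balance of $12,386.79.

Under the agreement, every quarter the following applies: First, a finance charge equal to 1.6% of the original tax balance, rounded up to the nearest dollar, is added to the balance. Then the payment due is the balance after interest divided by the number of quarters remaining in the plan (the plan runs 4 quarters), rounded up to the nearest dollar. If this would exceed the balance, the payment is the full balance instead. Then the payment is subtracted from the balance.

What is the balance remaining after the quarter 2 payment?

Quarter 1: opening $12,386.79; interest $199.00 → $12,585.79; payment $3,147.00; balance $9,438.79
Quarter 2: opening $9,438.79; interest $199.00 → $9,637.79; payment $3,213.00; balance $6,424.79

$6,424.79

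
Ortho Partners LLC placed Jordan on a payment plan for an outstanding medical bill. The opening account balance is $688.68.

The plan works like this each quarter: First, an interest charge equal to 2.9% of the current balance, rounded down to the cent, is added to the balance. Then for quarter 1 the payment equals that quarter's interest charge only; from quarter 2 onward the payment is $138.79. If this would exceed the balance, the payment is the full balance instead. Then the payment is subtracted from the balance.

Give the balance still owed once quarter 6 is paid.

# | Opening | Interest | Payment | End bal
1 | $688.68 | $19.97 | $19.97 | $688.68
2 | $688.68 | $19.97 | $138.79 | $569.86
3 | $569.86 | $16.52 | $138.79 | $447.59
4 | $447.59 | $12.98 | $138.79 | $321.78
5 | $321.78 | $9.33 | $138.79 | $192.32
6 | $192.32 | $5.57 | $138.79 | $59.10

$59.10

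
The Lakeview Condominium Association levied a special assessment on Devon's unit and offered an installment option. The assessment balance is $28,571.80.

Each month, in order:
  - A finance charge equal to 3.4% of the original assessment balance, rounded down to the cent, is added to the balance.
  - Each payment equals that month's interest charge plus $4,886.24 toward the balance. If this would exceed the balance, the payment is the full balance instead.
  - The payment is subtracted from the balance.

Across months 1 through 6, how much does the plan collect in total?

Month 1: $28,571.80 +$971.44 interest = $29,543.24; pay $5,857.68 → $23,685.56
Month 2: $23,685.56 +$971.44 interest = $24,657.00; pay $5,857.68 → $18,799.32
Month 3: $18,799.32 +$971.44 interest = $19,770.76; pay $5,857.68 → $13,913.08
Month 4: $13,913.08 +$971.44 interest = $14,884.52; pay $5,857.68 → $9,026.84
Month 5: $9,026.84 +$971.44 interest = $9,998.28; pay $5,857.68 → $4,140.60
Month 6: $4,140.60 +$971.44 interest = $5,112.04; pay $5,112.04 → $0.00
Total paid: $34,400.44

$34,400.44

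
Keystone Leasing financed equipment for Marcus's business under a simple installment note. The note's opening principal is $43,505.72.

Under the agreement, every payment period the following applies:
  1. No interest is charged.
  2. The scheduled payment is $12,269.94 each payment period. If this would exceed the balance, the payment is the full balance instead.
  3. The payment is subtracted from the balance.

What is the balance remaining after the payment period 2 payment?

Payment period 1: $43,505.72 − $12,269.94 → $31,235.78
Payment period 2: $31,235.78 − $12,269.94 → $18,965.84

$18,965.84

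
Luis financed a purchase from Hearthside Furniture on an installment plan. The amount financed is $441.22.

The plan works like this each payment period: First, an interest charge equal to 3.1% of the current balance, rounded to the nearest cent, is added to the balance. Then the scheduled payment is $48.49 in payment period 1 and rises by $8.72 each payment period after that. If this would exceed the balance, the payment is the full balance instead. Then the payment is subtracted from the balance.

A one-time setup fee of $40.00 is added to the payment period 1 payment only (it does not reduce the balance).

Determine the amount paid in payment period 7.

$81.60

Payment period 1: $441.22 +$13.68 interest = $454.90; pay $48.49 (+ $40.00 fee) → $406.41
Payment period 2: $406.41 +$12.60 interest = $419.01; pay $57.21 → $361.80
Payment period 3: $361.80 +$11.22 interest = $373.02; pay $65.93 → $307.09
Payment period 4: $307.09 +$9.52 interest = $316.61; pay $74.65 → $241.96
Payment period 5: $241.96 +$7.50 interest = $249.46; pay $83.37 → $166.09
Payment period 6: $166.09 +$5.15 interest = $171.24; pay $92.09 → $79.15
Payment period 7: $79.15 +$2.45 interest = $81.60; pay $81.60 → $0.00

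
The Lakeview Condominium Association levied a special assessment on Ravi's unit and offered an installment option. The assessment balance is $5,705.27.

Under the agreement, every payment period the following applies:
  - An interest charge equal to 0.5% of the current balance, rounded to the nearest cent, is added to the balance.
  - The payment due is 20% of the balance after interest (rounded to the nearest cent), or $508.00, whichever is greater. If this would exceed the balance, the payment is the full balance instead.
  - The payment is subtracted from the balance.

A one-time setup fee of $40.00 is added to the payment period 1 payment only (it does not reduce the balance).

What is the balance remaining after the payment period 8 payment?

Payment period 1: opening $5,705.27; interest $28.53 → $5,733.80; payment $1,146.76 (+ $40.00 fee); balance $4,587.04
Payment period 2: opening $4,587.04; interest $22.94 → $4,609.98; payment $922.00; balance $3,687.98
Payment period 3: opening $3,687.98; interest $18.44 → $3,706.42; payment $741.28; balance $2,965.14
Payment period 4: opening $2,965.14; interest $14.83 → $2,979.97; payment $595.99; balance $2,383.98
Payment period 5: opening $2,383.98; interest $11.92 → $2,395.90; payment $508.00; balance $1,887.90
Payment period 6: opening $1,887.90; interest $9.44 → $1,897.34; payment $508.00; balance $1,389.34
Payment period 7: opening $1,389.34; interest $6.95 → $1,396.29; payment $508.00; balance $888.29
Payment period 8: opening $888.29; interest $4.44 → $892.73; payment $508.00; balance $384.73

$384.73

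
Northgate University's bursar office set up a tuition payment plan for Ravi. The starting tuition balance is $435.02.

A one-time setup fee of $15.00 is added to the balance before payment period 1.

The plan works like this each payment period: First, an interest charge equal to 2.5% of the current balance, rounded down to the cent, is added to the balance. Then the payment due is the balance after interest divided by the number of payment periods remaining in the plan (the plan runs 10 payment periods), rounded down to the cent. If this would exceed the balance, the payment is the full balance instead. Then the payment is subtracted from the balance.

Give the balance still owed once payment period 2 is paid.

$378.24

Payment period 1: $450.02 +$11.25 interest = $461.27; pay $46.12 → $415.15
Payment period 2: $415.15 +$10.37 interest = $425.52; pay $47.28 → $378.24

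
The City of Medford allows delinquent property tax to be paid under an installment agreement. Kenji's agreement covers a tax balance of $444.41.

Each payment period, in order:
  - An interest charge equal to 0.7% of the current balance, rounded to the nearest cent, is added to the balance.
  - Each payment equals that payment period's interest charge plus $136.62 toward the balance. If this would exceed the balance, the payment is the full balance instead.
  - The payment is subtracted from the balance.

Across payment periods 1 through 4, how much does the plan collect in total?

# | Opening | Interest | Payment | End bal
1 | $444.41 | $3.11 | $139.73 | $307.79
2 | $307.79 | $2.15 | $138.77 | $171.17
3 | $171.17 | $1.20 | $137.82 | $34.55
4 | $34.55 | $0.24 | $34.79 | $0.00
Total paid: $451.11

$451.11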